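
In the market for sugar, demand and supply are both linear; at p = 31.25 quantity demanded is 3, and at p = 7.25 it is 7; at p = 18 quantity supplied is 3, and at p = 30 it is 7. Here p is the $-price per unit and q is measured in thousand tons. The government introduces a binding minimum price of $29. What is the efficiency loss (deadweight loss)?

$5.42 thousand

Demand slope = (7.25 − 31.25)/(7 − 3) = −6, so p = 49.25 − 6q.
Supply slope = (30 − 18)/(7 − 3) = 3, so p = 9 + 3q.
Competitive equilibrium: 49.25 − 6q = 9 + 3q → q* = 4.4722, p* = 22.4167.
At the floor p = 29, quantity demanded = (49.25 − 29)/6 = 3.375.
Sellers' marginal cost at q' = 3.375: 9 + 3·3.375 = 19.125.
Δq = 4.4722 − 3.375 = 1.0972; wedge = 29 − 19.125 = 9.875.
DWL = ½ × 1.0972 × 9.875 = $5.42 thousand.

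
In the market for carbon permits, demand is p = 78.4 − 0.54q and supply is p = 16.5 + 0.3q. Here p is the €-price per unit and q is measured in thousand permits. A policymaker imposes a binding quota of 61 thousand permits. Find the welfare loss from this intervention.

Competitive equilibrium: 78.4 − 0.54q = 16.5 + 0.3q → q* = 73.6905, p* = 38.6071.
At q = 61: demand price = 78.4 − 0.54·61 = 45.46; supply price = 16.5 + 0.3·61 = 34.8.
Δq = 73.6905 − 61 = 12.6905; wedge = 45.46 − 34.8 = 10.66.
DWL = ½ × 12.6905 × 10.66 = €67.64 thousand.

€67.64 thousand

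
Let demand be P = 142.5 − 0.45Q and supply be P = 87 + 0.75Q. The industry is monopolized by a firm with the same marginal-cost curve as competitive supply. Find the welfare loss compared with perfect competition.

Competitive equilibrium: 142.5 − 0.45Q = 87 + 0.75Q → Q* = 46.25, P* = 121.6875.
Marginal revenue: MR = 142.5 − 0.9Q. Set MR = MC: 142.5 − 0.9Q = 87 + 0.75Q → Q_m = 33.6364.
Price P_m = 142.5 − 0.45·33.6364 = 127.3636; MC(Q_m) = 87 + 0.75·33.6364 = 112.2273.
Competitive Q* = 46.25, so ΔQ = 12.6136; wedge = 127.3636 − 112.2273 = 15.1363.
Welfare loss = ½ × 12.6136 × 15.1363 = 95.46.

95.46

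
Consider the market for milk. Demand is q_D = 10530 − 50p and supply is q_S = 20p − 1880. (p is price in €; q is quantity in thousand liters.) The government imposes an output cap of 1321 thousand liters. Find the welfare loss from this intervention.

In inverse form: demand p = 210.6 − 0.02q, supply p = 94 + 0.05q.
Competitive equilibrium: 210.6 − 0.02q = 94 + 0.05q → q* = 1665.7143, p* = 177.2857.
At q = 1321: demand price = 210.6 − 0.02·1321 = 184.18; supply price = 94 + 0.05·1321 = 160.05.
Δq = 1665.7143 − 1321 = 344.7143; wedge = 184.18 − 160.05 = 24.13.
Welfare loss = ½ × 344.7143 × 24.13 = €4158.98 thousand.

€4158.98 thousand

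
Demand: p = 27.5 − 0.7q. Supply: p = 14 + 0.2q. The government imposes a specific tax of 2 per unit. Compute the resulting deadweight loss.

2.22

Competitive equilibrium: 27.5 − 0.7q = 14 + 0.2q → q* = 15, p* = 17.
With the tax, the buyer price exceeds the seller price by 2: (27.5 − 0.7q) − (14 + 0.2q) = 2 → q' = 12.7778.
Δq = 15 − 12.7778 = 2.2222; the wedge equals the tax, 2.
DWL = ½ × 2.2222 × 2 = 2.22.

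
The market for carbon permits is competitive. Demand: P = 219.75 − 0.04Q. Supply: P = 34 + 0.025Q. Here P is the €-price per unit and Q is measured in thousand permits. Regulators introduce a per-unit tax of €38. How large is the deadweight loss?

€11107.69 thousand

Competitive equilibrium: 219.75 − 0.04Q = 34 + 0.025Q → Q* = 2857.6923, P* = 105.4423.
With the tax, the buyer price exceeds the seller price by 38: (219.75 − 0.04Q) − (34 + 0.025Q) = 38 → Q' = 2273.0769.
ΔQ = 2857.6923 − 2273.0769 = 584.6154; the wedge equals the tax, 38.
DWL = ½ × 584.6154 × 38 = €11107.69 thousand.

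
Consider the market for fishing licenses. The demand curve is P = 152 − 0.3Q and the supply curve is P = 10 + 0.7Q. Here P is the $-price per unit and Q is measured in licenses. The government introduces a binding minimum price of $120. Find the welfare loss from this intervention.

Competitive equilibrium: 152 − 0.3Q = 10 + 0.7Q → Q* = 142, P* = 109.4.
At the floor P = 120, quantity demanded = (152 − 120)/0.3 = 106.6667.
Sellers' marginal cost at Q' = 106.6667: 10 + 0.7·106.6667 = 84.6667.
ΔQ = 142 − 106.6667 = 35.3333; wedge = 120 − 84.6667 = 35.3333.
The triangle = ½ × 35.3333 × 35.3333 = $624.22.

$624.22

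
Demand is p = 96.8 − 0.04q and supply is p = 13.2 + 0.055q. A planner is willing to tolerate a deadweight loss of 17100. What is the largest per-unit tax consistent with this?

57

Competitive equilibrium: 96.8 − 0.04q = 13.2 + 0.055q → q* = 880, p* = 61.6.
A tax t gives Δq = t/0.095 and wedge t, so DWL = t²/0.19.
t²/0.19 = 17100 → t² = 3249 → t = 57.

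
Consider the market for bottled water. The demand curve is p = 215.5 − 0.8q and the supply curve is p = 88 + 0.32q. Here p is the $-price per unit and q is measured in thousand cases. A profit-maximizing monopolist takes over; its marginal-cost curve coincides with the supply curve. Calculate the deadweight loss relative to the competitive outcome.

$1259.94 thousand

Competitive equilibrium: 215.5 − 0.8q = 88 + 0.32q → q* = 113.8393, p* = 124.4286.
Marginal revenue: MR = 215.5 − 1.6q. Set MR = MC: 215.5 − 1.6q = 88 + 0.32q → q_m = 66.4063.
Price p_m = 215.5 − 0.8·66.4063 = 162.375; MC(q_m) = 88 + 0.32·66.4063 = 109.25.
Competitive q* = 113.8393, so Δq = 47.433; wedge = 162.375 − 109.25 = 53.125.
DWL = ½ × 47.433 × 53.125 = $1259.94 thousand.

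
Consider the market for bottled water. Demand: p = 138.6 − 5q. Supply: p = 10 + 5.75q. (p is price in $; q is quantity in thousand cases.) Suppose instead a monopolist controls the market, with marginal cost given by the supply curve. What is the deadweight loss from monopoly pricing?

Competitive equilibrium: 138.6 − 5q = 10 + 5.75q → q* = 11.9628, p* = 78.786.
Marginal revenue: MR = 138.6 − 10q. Set MR = MC: 138.6 − 10q = 10 + 5.75q → q_m = 8.1651.
Price p_m = 138.6 − 5·8.1651 = 97.7745; MC(q_m) = 10 + 5.75·8.1651 = 56.9493.
Competitive q* = 11.9628, so Δq = 3.7977; wedge = 97.7745 − 56.9493 = 40.8252.
Deadweight loss = ½ × 3.7977 × 40.8252 = $77.52 thousand.

$77.52 thousand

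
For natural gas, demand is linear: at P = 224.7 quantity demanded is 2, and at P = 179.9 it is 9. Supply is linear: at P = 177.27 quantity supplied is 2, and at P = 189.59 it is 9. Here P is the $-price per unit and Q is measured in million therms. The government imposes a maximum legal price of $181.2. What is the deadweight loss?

Demand slope = (179.9 − 224.7)/(9 − 2) = −6.4, so P = 237.5 − 6.4Q.
Supply slope = (189.59 − 177.27)/(9 − 2) = 1.76, so P = 173.75 + 1.76Q.
Competitive equilibrium: 237.5 − 6.4Q = 173.75 + 1.76Q → Q* = 7.8125, P* = 187.5.
At the ceiling P = 181.2, quantity supplied = (181.2 − 173.75)/1.76 = 4.233.
Willingness to pay at Q' = 4.233: 237.5 − 6.4·4.233 = 210.4088.
ΔQ = 7.8125 − 4.233 = 3.5795; wedge = 210.4088 − 181.2 = 29.2088.
Welfare loss = ½ × 3.5795 × 29.2088 = $52.28 million.

$52.28 million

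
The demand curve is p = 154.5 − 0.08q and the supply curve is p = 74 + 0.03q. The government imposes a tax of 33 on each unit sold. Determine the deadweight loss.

4950

Competitive equilibrium: 154.5 − 0.08q = 74 + 0.03q → q* = 731.8182, p* = 95.9545.
With the tax, the buyer price exceeds the seller price by 33: (154.5 − 0.08q) − (74 + 0.03q) = 33 → q' = 431.8182.
Δq = 731.8182 − 431.8182 = 300; the wedge equals the tax, 33.
Deadweight loss = ½ × 300 × 33 = 4950.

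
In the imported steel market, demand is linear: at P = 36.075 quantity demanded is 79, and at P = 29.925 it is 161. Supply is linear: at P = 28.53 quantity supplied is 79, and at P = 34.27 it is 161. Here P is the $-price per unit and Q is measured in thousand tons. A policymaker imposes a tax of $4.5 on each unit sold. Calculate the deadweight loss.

$69.83 thousand

Demand slope = (29.925 − 36.075)/(161 − 79) = −0.075, so P = 42 − 0.075Q.
Supply slope = (34.27 − 28.53)/(161 − 79) = 0.07, so P = 23 + 0.07Q.
Competitive equilibrium: 42 − 0.075Q = 23 + 0.07Q → Q* = 131.0345, P* = 32.1724.
With the tax, the buyer price exceeds the seller price by 4.5: (42 − 0.075Q) − (23 + 0.07Q) = 4.5 → Q' = 100.
ΔQ = 131.0345 − 100 = 31.0345; the wedge equals the tax, 4.5.
Deadweight loss = ½ × 31.0345 × 4.5 = $69.83 thousand.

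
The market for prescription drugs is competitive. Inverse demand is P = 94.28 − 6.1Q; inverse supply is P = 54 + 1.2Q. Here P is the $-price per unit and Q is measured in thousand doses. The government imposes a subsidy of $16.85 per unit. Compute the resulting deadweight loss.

Competitive equilibrium: 94.28 − 6.1Q = 54 + 1.2Q → Q* = 5.5178, P* = 60.6214.
The subsidy lowers effective supply by 16.85: P = 37.15 + 1.2Q.
New quantity: 94.28 − 6.1Q = 37.15 + 1.2Q → Q' = 7.826.
Overproduction ΔQ = 7.826 − 5.5178 = 2.3082; wedge = subsidy = 16.85.
Welfare loss = ½ × 2.3082 × 16.85 = $19.45 thousand.

$19.45 thousand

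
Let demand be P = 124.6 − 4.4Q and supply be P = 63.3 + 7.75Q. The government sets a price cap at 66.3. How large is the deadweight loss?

Competitive equilibrium: 124.6 − 4.4Q = 63.3 + 7.75Q → Q* = 5.0453, P* = 102.4008.
At the ceiling P = 66.3, quantity supplied = (66.3 − 63.3)/7.75 = 0.3871.
Willingness to pay at Q' = 0.3871: 124.6 − 4.4·0.3871 = 122.8968.
ΔQ = 5.0453 − 0.3871 = 4.6582; wedge = 122.8968 − 66.3 = 56.5968.
Welfare loss = ½ × 4.6582 × 56.5968 = 131.82.

131.82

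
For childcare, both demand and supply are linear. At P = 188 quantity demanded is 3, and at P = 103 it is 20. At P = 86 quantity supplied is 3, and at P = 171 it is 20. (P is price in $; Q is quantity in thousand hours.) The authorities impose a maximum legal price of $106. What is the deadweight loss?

$192.20 thousand

Demand slope = (103 − 188)/(20 − 3) = −5, so P = 203 − 5Q.
Supply slope = (171 − 86)/(20 − 3) = 5, so P = 71 + 5Q.
Competitive equilibrium: 203 − 5Q = 71 + 5Q → Q* = 13.2, P* = 137.
At the ceiling P = 106, quantity supplied = (106 − 71)/5 = 7.
Willingness to pay at Q' = 7: 203 − 5·7 = 168.
ΔQ = 13.2 − 7 = 6.2; wedge = 168 − 106 = 62.
Welfare loss = ½ × 6.2 × 62 = $192.20 thousand.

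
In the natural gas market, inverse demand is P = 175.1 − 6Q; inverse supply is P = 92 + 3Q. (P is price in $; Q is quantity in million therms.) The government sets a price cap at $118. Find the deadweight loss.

Competitive equilibrium: 175.1 − 6Q = 92 + 3Q → Q* = 9.2333, P* = 119.7.
At the ceiling P = 118, quantity supplied = (118 − 92)/3 = 8.6667.
Willingness to pay at Q' = 8.6667: 175.1 − 6·8.6667 = 123.0998.
ΔQ = 9.2333 − 8.6667 = 0.5666; wedge = 123.0998 − 118 = 5.0998.
DWL = ½ × 0.5666 × 5.0998 = $1.445 million.

$1.445 million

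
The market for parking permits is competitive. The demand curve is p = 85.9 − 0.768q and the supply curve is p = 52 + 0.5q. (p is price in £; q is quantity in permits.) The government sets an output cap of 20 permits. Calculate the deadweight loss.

Competitive equilibrium: 85.9 − 0.768q = 52 + 0.5q → q* = 26.735, p* = 65.3675.
At q = 20: demand price = 85.9 − 0.768·20 = 70.54; supply price = 52 + 0.5·20 = 62.
Δq = 26.735 − 20 = 6.735; wedge = 70.54 − 62 = 8.54.
DWL = ½ × 6.735 × 8.54 = £28.76.

£28.76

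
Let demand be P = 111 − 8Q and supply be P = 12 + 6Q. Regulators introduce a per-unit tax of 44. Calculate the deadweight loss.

Competitive equilibrium: 111 − 8Q = 12 + 6Q → Q* = 7.0714, P* = 54.4286.
With the tax, the buyer price exceeds the seller price by 44: (111 − 8Q) − (12 + 6Q) = 44 → Q' = 3.9286.
ΔQ = 7.0714 − 3.9286 = 3.1428; the wedge equals the tax, 44.
DWL = ½ × 3.1428 × 44 = 69.14.

69.14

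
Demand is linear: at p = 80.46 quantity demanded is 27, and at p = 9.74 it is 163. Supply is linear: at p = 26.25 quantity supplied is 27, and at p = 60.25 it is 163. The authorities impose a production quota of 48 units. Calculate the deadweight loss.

Demand slope = (9.74 − 80.46)/(163 − 27) = −0.52, so p = 94.5 − 0.52q.
Supply slope = (60.25 − 26.25)/(163 − 27) = 0.25, so p = 19.5 + 0.25q.
Competitive equilibrium: 94.5 − 0.52q = 19.5 + 0.25q → q* = 97.4026, p* = 43.8506.
At q = 48: demand price = 94.5 − 0.52·48 = 69.54; supply price = 19.5 + 0.25·48 = 31.5.
Δq = 97.4026 − 48 = 49.4026; wedge = 69.54 − 31.5 = 38.04.
Deadweight loss = ½ × 49.4026 × 38.04 = 939.64.

939.64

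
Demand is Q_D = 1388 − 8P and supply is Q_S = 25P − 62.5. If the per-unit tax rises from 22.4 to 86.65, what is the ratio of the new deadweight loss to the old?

In inverse form: demand P = 173.5 − 0.125Q, supply P = 2.5 + 0.04Q.
Competitive equilibrium: 173.5 − 0.125Q = 2.5 + 0.04Q → Q* = 1036.3636, P* = 43.9545.
For a per-unit tax t: ΔQ = t/0.165, so DWL = ½·t·(t/0.165) = t²/0.33.
At t = 22.4: DWL = 1520.485. At t = 86.65: DWL = 22752.189.
Ratio = (86.65/22.4)² = 14.964.

14.964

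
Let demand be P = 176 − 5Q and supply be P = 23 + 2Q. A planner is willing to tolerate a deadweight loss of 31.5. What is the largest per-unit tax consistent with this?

21

Competitive equilibrium: 176 − 5Q = 23 + 2Q → Q* = 21.8571, P* = 66.7143.
A tax t gives ΔQ = t/7 and wedge t, so DWL = t²/14.
t²/14 = 31.5 → t² = 441 → t = 21.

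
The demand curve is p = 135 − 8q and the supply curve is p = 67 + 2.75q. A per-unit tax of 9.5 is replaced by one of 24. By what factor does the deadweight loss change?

Competitive equilibrium: 135 − 8q = 67 + 2.75q → q* = 6.3256, p* = 84.3953.
For a per-unit tax t: Δq = t/10.75, so DWL = ½·t·(t/10.75) = t²/21.5.
At t = 9.5: DWL = 4.198. At t = 24: DWL = 26.791.
Ratio = (24/9.5)² = 6.382.

6.382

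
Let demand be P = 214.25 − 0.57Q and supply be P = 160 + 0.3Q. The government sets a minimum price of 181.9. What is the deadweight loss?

13.65

Competitive equilibrium: 214.25 − 0.57Q = 160 + 0.3Q → Q* = 62.3563, P* = 178.7069.
At the floor P = 181.9, quantity demanded = (214.25 − 181.9)/0.57 = 56.7544.
Sellers' marginal cost at Q' = 56.7544: 160 + 0.3·56.7544 = 177.0263.
ΔQ = 62.3563 − 56.7544 = 5.6019; wedge = 181.9 − 177.0263 = 4.8737.
The triangle = ½ × 5.6019 × 4.8737 = 13.65.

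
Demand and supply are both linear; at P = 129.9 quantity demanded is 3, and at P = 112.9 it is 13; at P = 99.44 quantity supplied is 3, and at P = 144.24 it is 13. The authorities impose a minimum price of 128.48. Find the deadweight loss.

51.78

Demand slope = (112.9 − 129.9)/(13 − 3) = −1.7, so P = 135 − 1.7Q.
Supply slope = (144.24 − 99.44)/(13 − 3) = 4.48, so P = 86 + 4.48Q.
Competitive equilibrium: 135 − 1.7Q = 86 + 4.48Q → Q* = 7.9288, P* = 121.521.
At the floor P = 128.48, quantity demanded = (135 − 128.48)/1.7 = 3.8353.
Sellers' marginal cost at Q' = 3.8353: 86 + 4.48·3.8353 = 103.1821.
ΔQ = 7.9288 − 3.8353 = 4.0935; wedge = 128.48 − 103.1821 = 25.2979.
Welfare loss = ½ × 4.0935 × 25.2979 = 51.78.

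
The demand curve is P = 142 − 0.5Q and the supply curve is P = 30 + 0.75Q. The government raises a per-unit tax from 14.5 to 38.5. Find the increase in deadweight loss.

508.80

Competitive equilibrium: 142 − 0.5Q = 30 + 0.75Q → Q* = 89.6, P* = 97.2.
For a per-unit tax t: ΔQ = t/1.25, so DWL = ½·t·(t/1.25) = t²/2.5.
At t = 14.5: DWL = 84.1. At t = 38.5: DWL = 592.9.
Increase = 592.9 − 84.1 = 508.80.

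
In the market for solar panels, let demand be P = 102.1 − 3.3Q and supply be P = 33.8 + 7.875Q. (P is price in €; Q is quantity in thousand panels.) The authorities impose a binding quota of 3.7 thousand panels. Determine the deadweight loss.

Competitive equilibrium: 102.1 − 3.3Q = 33.8 + 7.875Q → Q* = 6.1119, P* = 81.9309.
At Q = 3.7: demand price = 102.1 − 3.3·3.7 = 89.89; supply price = 33.8 + 7.875·3.7 = 62.9375.
ΔQ = 6.1119 − 3.7 = 2.4119; wedge = 89.89 − 62.9375 = 26.9525.
The triangle = ½ × 2.4119 × 26.9525 = €32.50 thousand.

€32.50 thousand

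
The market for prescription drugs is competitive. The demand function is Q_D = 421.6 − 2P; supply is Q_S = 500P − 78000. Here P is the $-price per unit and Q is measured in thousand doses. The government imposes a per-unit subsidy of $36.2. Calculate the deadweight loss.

In inverse form: demand P = 210.8 − 0.5Q, supply P = 156 + 0.002Q.
Competitive equilibrium: 210.8 − 0.5Q = 156 + 0.002Q → Q* = 109.1633, P* = 156.2183.
The subsidy lowers effective supply by 36.2: P = 119.8 + 0.002Q.
New quantity: 210.8 − 0.5Q = 119.8 + 0.002Q → Q' = 181.2749.
Overproduction ΔQ = 181.2749 − 109.1633 = 72.1116; wedge = subsidy = 36.2.
Deadweight loss = ½ × 72.1116 × 36.2 = $1305.22 thousand.

$1305.22 thousand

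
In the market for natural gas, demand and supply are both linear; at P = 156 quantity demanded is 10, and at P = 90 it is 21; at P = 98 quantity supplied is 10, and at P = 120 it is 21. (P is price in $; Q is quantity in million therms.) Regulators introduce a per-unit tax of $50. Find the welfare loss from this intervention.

Demand slope = (90 − 156)/(21 − 10) = −6, so P = 216 − 6Q.
Supply slope = (120 − 98)/(21 − 10) = 2, so P = 78 + 2Q.
Competitive equilibrium: 216 − 6Q = 78 + 2Q → Q* = 17.25, P* = 112.5.
With the tax, the buyer price exceeds the seller price by 50: (216 − 6Q) − (78 + 2Q) = 50 → Q' = 11.
ΔQ = 17.25 − 11 = 6.25; the wedge equals the tax, 50.
The triangle = ½ × 6.25 × 50 = $156.25 million.

$156.25 million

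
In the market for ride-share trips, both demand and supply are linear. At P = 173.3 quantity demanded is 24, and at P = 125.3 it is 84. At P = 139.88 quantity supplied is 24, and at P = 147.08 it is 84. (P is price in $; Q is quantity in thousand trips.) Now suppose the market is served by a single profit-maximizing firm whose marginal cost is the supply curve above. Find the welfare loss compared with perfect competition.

Demand slope = (125.3 − 173.3)/(84 − 24) = −0.8, so P = 192.5 − 0.8Q.
Supply slope = (147.08 − 139.88)/(84 − 24) = 0.12, so P = 137 + 0.12Q.
Competitive equilibrium: 192.5 − 0.8Q = 137 + 0.12Q → Q* = 60.3261, P* = 144.2391.
Marginal revenue: MR = 192.5 − 1.6Q. Set MR = MC: 192.5 − 1.6Q = 137 + 0.12Q → Q_m = 32.2674.
Price P_m = 192.5 − 0.8·32.2674 = 166.6861; MC(Q_m) = 137 + 0.12·32.2674 = 140.8721.
Competitive Q* = 60.3261, so ΔQ = 28.0587; wedge = 166.6861 − 140.8721 = 25.814.
The triangle = ½ × 28.0587 × 25.814 = $362.15 thousand.

$362.15 thousand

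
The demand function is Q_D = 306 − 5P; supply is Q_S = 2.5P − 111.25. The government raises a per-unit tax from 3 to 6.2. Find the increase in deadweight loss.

In inverse form: demand P = 61.2 − 0.2Q, supply P = 44.5 + 0.4Q.
Competitive equilibrium: 61.2 − 0.2Q = 44.5 + 0.4Q → Q* = 27.8333, P* = 55.6333.
For a per-unit tax t: ΔQ = t/0.6, so DWL = ½·t·(t/0.6) = t²/1.2.
At t = 3: DWL = 7.5. At t = 6.2: DWL = 32.033.
Increase = 32.033 − 7.5 = 24.53.

24.53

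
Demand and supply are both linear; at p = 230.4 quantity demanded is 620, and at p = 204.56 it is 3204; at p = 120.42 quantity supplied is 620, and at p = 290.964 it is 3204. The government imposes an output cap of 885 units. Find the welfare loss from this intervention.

Demand slope = (204.56 − 230.4)/(3204 − 620) = −0.01, so p = 236.6 − 0.01q.
Supply slope = (290.964 − 120.42)/(3204 − 620) = 0.066, so p = 79.5 + 0.066q.
Competitive equilibrium: 236.6 − 0.01q = 79.5 + 0.066q → q* = 2067.1053, p* = 215.9289.
At q = 885: demand price = 236.6 − 0.01·885 = 227.75; supply price = 79.5 + 0.066·885 = 137.91.
Δq = 2067.1053 − 885 = 1182.1053; wedge = 227.75 − 137.91 = 89.84.
DWL = ½ × 1182.1053 × 89.84 = 53100.17.

53100.17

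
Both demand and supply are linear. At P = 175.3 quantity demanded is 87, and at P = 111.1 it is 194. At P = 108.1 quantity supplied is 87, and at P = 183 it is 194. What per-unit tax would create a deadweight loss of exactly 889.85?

Demand slope = (111.1 − 175.3)/(194 − 87) = −0.6, so P = 227.5 − 0.6Q.
Supply slope = (183 − 108.1)/(194 − 87) = 0.7, so P = 47.2 + 0.7Q.
Competitive equilibrium: 227.5 − 0.6Q = 47.2 + 0.7Q → Q* = 138.6923, P* = 144.2846.
A tax t gives ΔQ = t/1.3 and wedge t, so DWL = t²/2.6.
t²/2.6 = 889.85 → t² = 2313.61 → t = 48.1.

48.1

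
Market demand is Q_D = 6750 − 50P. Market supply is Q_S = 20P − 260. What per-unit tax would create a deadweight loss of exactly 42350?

77

In inverse form: demand P = 135 − 0.02Q, supply P = 13 + 0.05Q.
Competitive equilibrium: 135 − 0.02Q = 13 + 0.05Q → Q* = 1742.8571, P* = 100.1429.
A tax t gives ΔQ = t/0.07 and wedge t, so DWL = t²/0.14.
t²/0.14 = 42350 → t² = 5929 → t = 77.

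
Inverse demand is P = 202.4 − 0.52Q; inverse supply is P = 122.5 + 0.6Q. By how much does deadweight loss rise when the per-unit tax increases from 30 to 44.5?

Competitive equilibrium: 202.4 − 0.52Q = 122.5 + 0.6Q → Q* = 71.3393, P* = 165.3036.
For a per-unit tax t: ΔQ = t/1.12, so DWL = ½·t·(t/1.12) = t²/2.24.
At t = 30: DWL = 401.786. At t = 44.5: DWL = 884.04.
Increase = 884.04 − 401.786 = 482.25.

482.25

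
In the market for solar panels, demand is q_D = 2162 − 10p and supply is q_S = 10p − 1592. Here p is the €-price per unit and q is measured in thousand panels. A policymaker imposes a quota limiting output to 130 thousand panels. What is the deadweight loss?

In inverse form: demand p = 216.2 − 0.1q, supply p = 159.2 + 0.1q.
Competitive equilibrium: 216.2 − 0.1q = 159.2 + 0.1q → q* = 285, p* = 187.7.
At q = 130: demand price = 216.2 − 0.1·130 = 203.2; supply price = 159.2 + 0.1·130 = 172.2.
Δq = 285 − 130 = 155; wedge = 203.2 − 172.2 = 31.
DWL = ½ × 155 × 31 = €2402.50 thousand.

€2402.50 thousand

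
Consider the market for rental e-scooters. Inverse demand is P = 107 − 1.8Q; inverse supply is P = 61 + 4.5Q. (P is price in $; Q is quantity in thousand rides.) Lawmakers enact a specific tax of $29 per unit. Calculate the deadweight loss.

Competitive equilibrium: 107 − 1.8Q = 61 + 4.5Q → Q* = 7.3016, P* = 93.8571.
With the tax, the buyer price exceeds the seller price by 29: (107 − 1.8Q) − (61 + 4.5Q) = 29 → Q' = 2.6984.
ΔQ = 7.3016 − 2.6984 = 4.6032; the wedge equals the tax, 29.
DWL = ½ × 4.6032 × 29 = $66.75 thousand.

$66.75 thousand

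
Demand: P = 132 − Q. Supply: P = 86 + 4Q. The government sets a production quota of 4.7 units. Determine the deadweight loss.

50.625

Competitive equilibrium: 132 − Q = 86 + 4Q → Q* = 9.2, P* = 122.8.
At Q = 4.7: demand price = 132 − 1·4.7 = 127.3; supply price = 86 + 4·4.7 = 104.8.
ΔQ = 9.2 − 4.7 = 4.5; wedge = 127.3 − 104.8 = 22.5.
Deadweight loss = ½ × 4.5 × 22.5 = 50.625.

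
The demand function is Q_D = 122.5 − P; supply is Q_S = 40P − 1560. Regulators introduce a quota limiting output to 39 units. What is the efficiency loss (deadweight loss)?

In inverse form: demand P = 122.5 − Q, supply P = 39 + 0.025Q.
Competitive equilibrium: 122.5 − Q = 39 + 0.025Q → Q* = 81.4634, P* = 41.0366.
At Q = 39: demand price = 122.5 − 1·39 = 83.5; supply price = 39 + 0.025·39 = 39.975.
ΔQ = 81.4634 − 39 = 42.4634; wedge = 83.5 − 39.975 = 43.525.
The triangle = ½ × 42.4634 × 43.525 = 924.11.

924.11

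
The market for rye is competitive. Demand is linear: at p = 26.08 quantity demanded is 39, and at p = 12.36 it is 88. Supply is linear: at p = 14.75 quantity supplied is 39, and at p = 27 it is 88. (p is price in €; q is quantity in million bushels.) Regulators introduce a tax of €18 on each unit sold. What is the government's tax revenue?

Demand slope = (12.36 − 26.08)/(88 − 39) = −0.28, so p = 37 − 0.28q.
Supply slope = (27 − 14.75)/(88 − 39) = 0.25, so p = 5 + 0.25q.
Competitive equilibrium: 37 − 0.28q = 5 + 0.25q → q* = 60.3774, p* = 20.0943.
With the tax, the buyer price exceeds the seller price by 18: (37 − 0.28q) − (5 + 0.25q) = 18 → q' = 26.4151.
Tax revenue = 18 × 26.4151 = €475.47 million.

€475.47 million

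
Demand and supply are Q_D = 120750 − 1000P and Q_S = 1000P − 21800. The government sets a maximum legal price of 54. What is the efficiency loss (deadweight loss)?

298425.625

In inverse form: demand P = 120.75 − 0.001Q, supply P = 21.8 + 0.001Q.
Competitive equilibrium: 120.75 − 0.001Q = 21.8 + 0.001Q → Q* = 49475, P* = 71.275.
At the ceiling P = 54, quantity supplied = (54 − 21.8)/0.001 = 32200.
Willingness to pay at Q' = 32200: 120.75 − 0.001·32200 = 88.55.
ΔQ = 49475 − 32200 = 17275; wedge = 88.55 − 54 = 34.55.
The triangle = ½ × 17275 × 34.55 = 298425.625.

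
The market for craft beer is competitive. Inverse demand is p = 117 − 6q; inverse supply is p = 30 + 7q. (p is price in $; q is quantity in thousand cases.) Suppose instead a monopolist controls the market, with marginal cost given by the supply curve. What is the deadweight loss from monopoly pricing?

Competitive equilibrium: 117 − 6q = 30 + 7q → q* = 6.6923, p* = 76.8462.
Marginal revenue: MR = 117 − 12q. Set MR = MC: 117 − 12q = 30 + 7q → q_m = 4.5789.
Price p_m = 117 − 6·4.5789 = 89.5266; MC(q_m) = 30 + 7·4.5789 = 62.0523.
Competitive q* = 6.6923, so Δq = 2.1134; wedge = 89.5266 − 62.0523 = 27.4743.
Welfare loss = ½ × 2.1134 × 27.4743 = $29.03 thousand.

$29.03 thousand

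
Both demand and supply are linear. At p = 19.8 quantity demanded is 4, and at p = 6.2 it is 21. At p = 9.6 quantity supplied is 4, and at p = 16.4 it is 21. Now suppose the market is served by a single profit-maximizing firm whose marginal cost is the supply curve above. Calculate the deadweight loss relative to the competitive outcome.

15

Demand slope = (6.2 − 19.8)/(21 − 4) = −0.8, so p = 23 − 0.8q.
Supply slope = (16.4 − 9.6)/(21 − 4) = 0.4, so p = 8 + 0.4q.
Competitive equilibrium: 23 − 0.8q = 8 + 0.4q → q* = 12.5, p* = 13.
Marginal revenue: MR = 23 − 1.6q. Set MR = MC: 23 − 1.6q = 8 + 0.4q → q_m = 7.5.
Price p_m = 23 − 0.8·7.5 = 17; MC(q_m) = 8 + 0.4·7.5 = 11.
Competitive q* = 12.5, so Δq = 5; wedge = 17 − 11 = 6.
DWL = ½ × 5 × 6 = 15.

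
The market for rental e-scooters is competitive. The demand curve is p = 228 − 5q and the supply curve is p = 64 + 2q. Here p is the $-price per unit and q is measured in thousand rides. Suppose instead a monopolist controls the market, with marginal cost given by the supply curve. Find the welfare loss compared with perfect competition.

Competitive equilibrium: 228 − 5q = 64 + 2q → q* = 23.4286, p* = 110.8571.
Marginal revenue: MR = 228 − 10q. Set MR = MC: 228 − 10q = 64 + 2q → q_m = 13.6667.
Price p_m = 228 − 5·13.6667 = 159.6665; MC(q_m) = 64 + 2·13.6667 = 91.3334.
Competitive q* = 23.4286, so Δq = 9.7619; wedge = 159.6665 − 91.3334 = 68.3331.
DWL = ½ × 9.7619 × 68.3331 = $333.53 thousand.

$333.53 thousand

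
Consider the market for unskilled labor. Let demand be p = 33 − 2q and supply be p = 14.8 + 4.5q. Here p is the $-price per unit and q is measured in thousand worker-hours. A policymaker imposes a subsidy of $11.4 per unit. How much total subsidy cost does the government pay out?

Competitive equilibrium: 33 − 2q = 14.8 + 4.5q → q* = 2.8, p* = 27.4.
The subsidy lowers effective supply by 11.4: p = 3.4 + 4.5q.
New quantity: 33 − 2q = 3.4 + 4.5q → q' = 4.5538.
Total subsidy cost = 11.4 × 4.5538 = $51.91 thousand.

$51.91 thousand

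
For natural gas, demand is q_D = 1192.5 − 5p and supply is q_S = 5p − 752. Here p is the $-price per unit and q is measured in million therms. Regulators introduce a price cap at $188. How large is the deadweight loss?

$208.01 million

In inverse form: demand p = 238.5 − 0.2q, supply p = 150.4 + 0.2q.
Competitive equilibrium: 238.5 − 0.2q = 150.4 + 0.2q → q* = 220.25, p* = 194.45.
At the ceiling p = 188, quantity supplied = (188 − 150.4)/0.2 = 188.
Willingness to pay at q' = 188: 238.5 − 0.2·188 = 200.9.
Δq = 220.25 − 188 = 32.25; wedge = 200.9 − 188 = 12.9.
DWL = ½ × 32.25 × 12.9 = $208.01 million.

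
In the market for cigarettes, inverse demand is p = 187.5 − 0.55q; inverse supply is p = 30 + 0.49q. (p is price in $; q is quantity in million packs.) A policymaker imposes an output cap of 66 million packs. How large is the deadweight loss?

Competitive equilibrium: 187.5 − 0.55q = 30 + 0.49q → q* = 151.4423, p* = 104.2067.
At q = 66: demand price = 187.5 − 0.55·66 = 151.2; supply price = 30 + 0.49·66 = 62.34.
Δq = 151.4423 − 66 = 85.4423; wedge = 151.2 − 62.34 = 88.86.
Welfare loss = ½ × 85.4423 × 88.86 = $3796.20 million.

$3796.20 million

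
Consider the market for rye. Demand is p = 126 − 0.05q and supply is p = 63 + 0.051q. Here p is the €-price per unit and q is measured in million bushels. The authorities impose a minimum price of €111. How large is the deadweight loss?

Competitive equilibrium: 126 − 0.05q = 63 + 0.051q → q* = 623.76238, p* = 94.81188.
At the floor p = 111, quantity demanded = (126 − 111)/0.05 = 300.
Sellers' marginal cost at q' = 300: 63 + 0.051·300 = 78.3.
Δq = 623.76238 − 300 = 323.76238; wedge = 111 − 78.3 = 32.7.
The triangle = ½ × 323.76238 × 32.7 = €5293.51 million.

€5293.51 million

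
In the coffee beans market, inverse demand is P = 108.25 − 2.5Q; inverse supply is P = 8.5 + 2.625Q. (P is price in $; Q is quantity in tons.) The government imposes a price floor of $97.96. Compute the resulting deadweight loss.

$603.58

Competitive equilibrium: 108.25 − 2.5Q = 8.5 + 2.625Q → Q* = 19.4634, P* = 59.5915.
At the floor P = 97.96, quantity demanded = (108.25 − 97.96)/2.5 = 4.116.
Sellers' marginal cost at Q' = 4.116: 8.5 + 2.625·4.116 = 19.3045.
ΔQ = 19.4634 − 4.116 = 15.3474; wedge = 97.96 − 19.3045 = 78.6555.
The triangle = ½ × 15.3474 × 78.6555 = $603.58.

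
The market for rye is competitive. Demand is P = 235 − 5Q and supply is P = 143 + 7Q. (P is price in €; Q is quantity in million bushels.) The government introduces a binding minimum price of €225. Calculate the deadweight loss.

Competitive equilibrium: 235 − 5Q = 143 + 7Q → Q* = 7.6667, P* = 196.6667.
At the floor P = 225, quantity demanded = (235 − 225)/5 = 2.
Sellers' marginal cost at Q' = 2: 143 + 7·2 = 157.
ΔQ = 7.6667 − 2 = 5.6667; wedge = 225 − 157 = 68.
Deadweight loss = ½ × 5.6667 × 68 = €192.67 million.

€192.67 million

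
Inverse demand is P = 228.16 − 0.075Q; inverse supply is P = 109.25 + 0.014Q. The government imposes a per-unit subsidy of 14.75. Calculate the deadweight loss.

1222.26

Competitive equilibrium: 228.16 − 0.075Q = 109.25 + 0.014Q → Q* = 1336.0674, P* = 127.9549.
The subsidy lowers effective supply by 14.75: P = 94.5 + 0.014Q.
New quantity: 228.16 − 0.075Q = 94.5 + 0.014Q → Q' = 1501.7978.
Overproduction ΔQ = 1501.7978 − 1336.0674 = 165.7304; wedge = subsidy = 14.75.
Welfare loss = ½ × 165.7304 × 14.75 = 1222.26.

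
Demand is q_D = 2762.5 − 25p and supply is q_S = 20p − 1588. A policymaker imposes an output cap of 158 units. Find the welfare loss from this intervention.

1582.97

In inverse form: demand p = 110.5 − 0.04q, supply p = 79.4 + 0.05q.
Competitive equilibrium: 110.5 − 0.04q = 79.4 + 0.05q → q* = 345.5556, p* = 96.6778.
At q = 158: demand price = 110.5 − 0.04·158 = 104.18; supply price = 79.4 + 0.05·158 = 87.3.
Δq = 345.5556 − 158 = 187.5556; wedge = 104.18 − 87.3 = 16.88.
DWL = ½ × 187.5556 × 16.88 = 1582.97.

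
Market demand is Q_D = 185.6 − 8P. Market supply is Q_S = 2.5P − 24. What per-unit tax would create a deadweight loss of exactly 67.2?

8.4

In inverse form: demand P = 23.2 − 0.125Q, supply P = 9.6 + 0.4Q.
Competitive equilibrium: 23.2 − 0.125Q = 9.6 + 0.4Q → Q* = 25.9048, P* = 19.9619.
A tax t gives ΔQ = t/0.525 and wedge t, so DWL = t²/1.05.
t²/1.05 = 67.2 → t² = 70.56 → t = 8.4.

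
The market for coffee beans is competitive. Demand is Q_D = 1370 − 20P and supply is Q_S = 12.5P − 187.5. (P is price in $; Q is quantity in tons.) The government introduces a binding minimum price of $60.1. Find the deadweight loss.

$3855.21

In inverse form: demand P = 68.5 − 0.05Q, supply P = 15 + 0.08Q.
Competitive equilibrium: 68.5 − 0.05Q = 15 + 0.08Q → Q* = 411.5385, P* = 47.9231.
At the floor P = 60.1, quantity demanded = (68.5 − 60.1)/0.05 = 168.
Sellers' marginal cost at Q' = 168: 15 + 0.08·168 = 28.44.
ΔQ = 411.5385 − 168 = 243.5385; wedge = 60.1 − 28.44 = 31.66.
The triangle = ½ × 243.5385 × 31.66 = $3855.21.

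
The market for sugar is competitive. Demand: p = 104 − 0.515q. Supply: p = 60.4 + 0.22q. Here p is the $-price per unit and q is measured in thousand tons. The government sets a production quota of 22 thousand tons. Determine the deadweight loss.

Competitive equilibrium: 104 − 0.515q = 60.4 + 0.22q → q* = 59.3197, p* = 73.4503.
At q = 22: demand price = 104 − 0.515·22 = 92.67; supply price = 60.4 + 0.22·22 = 65.24.
Δq = 59.3197 − 22 = 37.3197; wedge = 92.67 − 65.24 = 27.43.
Deadweight loss = ½ × 37.3197 × 27.43 = $511.84 thousand.

$511.84 thousand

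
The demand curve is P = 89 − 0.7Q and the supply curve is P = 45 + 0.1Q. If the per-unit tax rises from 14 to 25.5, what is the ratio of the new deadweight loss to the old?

3.318

Competitive equilibrium: 89 − 0.7Q = 45 + 0.1Q → Q* = 55, P* = 50.5.
For a per-unit tax t: ΔQ = t/0.8, so DWL = ½·t·(t/0.8) = t²/1.6.
At t = 14: DWL = 122.5. At t = 25.5: DWL = 406.406.
Ratio = (25.5/14)² = 3.318.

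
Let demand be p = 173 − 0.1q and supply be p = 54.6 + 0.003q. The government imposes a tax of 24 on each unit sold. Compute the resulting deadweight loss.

Competitive equilibrium: 173 − 0.1q = 54.6 + 0.003q → q* = 1149.5146, p* = 58.0485.
With the tax, the buyer price exceeds the seller price by 24: (173 − 0.1q) − (54.6 + 0.003q) = 24 → q' = 916.5049.
Δq = 1149.5146 − 916.5049 = 233.0097; the wedge equals the tax, 24.
The triangle = ½ × 233.0097 × 24 = 2796.12.

2796.12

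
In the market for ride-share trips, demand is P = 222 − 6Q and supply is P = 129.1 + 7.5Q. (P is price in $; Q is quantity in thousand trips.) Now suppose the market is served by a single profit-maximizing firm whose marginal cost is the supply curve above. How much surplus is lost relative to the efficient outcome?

Competitive equilibrium: 222 − 6Q = 129.1 + 7.5Q → Q* = 6.8815, P* = 180.7111.
Marginal revenue: MR = 222 − 12Q. Set MR = MC: 222 − 12Q = 129.1 + 7.5Q → Q_m = 4.7641.
Price P_m = 222 − 6·4.7641 = 193.4154; MC(Q_m) = 129.1 + 7.5·4.7641 = 164.8308.
Competitive Q* = 6.8815, so ΔQ = 2.1174; wedge = 193.4154 − 164.8308 = 28.5846.
The triangle = ½ × 2.1174 × 28.5846 = $30.26 thousand.

$30.26 thousand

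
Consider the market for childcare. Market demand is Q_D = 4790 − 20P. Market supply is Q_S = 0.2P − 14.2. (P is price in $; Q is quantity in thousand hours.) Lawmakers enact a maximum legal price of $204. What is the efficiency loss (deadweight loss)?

$115.60 thousand

In inverse form: demand P = 239.5 − 0.05Q, supply P = 71 + 5Q.
Competitive equilibrium: 239.5 − 0.05Q = 71 + 5Q → Q* = 33.3663, P* = 237.8317.
At the ceiling P = 204, quantity supplied = (204 − 71)/5 = 26.6.
Willingness to pay at Q' = 26.6: 239.5 − 0.05·26.6 = 238.17.
ΔQ = 33.3663 − 26.6 = 6.7663; wedge = 238.17 − 204 = 34.17.
The triangle = ½ × 6.7663 × 34.17 = $115.60 thousand.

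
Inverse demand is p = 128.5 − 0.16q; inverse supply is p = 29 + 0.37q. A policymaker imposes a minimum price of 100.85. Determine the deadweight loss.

59.02

Competitive equilibrium: 128.5 − 0.16q = 29 + 0.37q → q* = 187.7358, p* = 98.4623.
At the floor p = 100.85, quantity demanded = (128.5 − 100.85)/0.16 = 172.8125.
Sellers' marginal cost at q' = 172.8125: 29 + 0.37·172.8125 = 92.9406.
Δq = 187.7358 − 172.8125 = 14.9233; wedge = 100.85 − 92.9406 = 7.9094.
The triangle = ½ × 14.9233 × 7.9094 = 59.02.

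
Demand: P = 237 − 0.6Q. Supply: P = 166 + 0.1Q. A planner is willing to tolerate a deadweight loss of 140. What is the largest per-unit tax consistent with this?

Competitive equilibrium: 237 − 0.6Q = 166 + 0.1Q → Q* = 101.4286, P* = 176.1429.
A tax t gives ΔQ = t/0.7 and wedge t, so DWL = t²/1.4.
t²/1.4 = 140 → t² = 196 → t = 14.

14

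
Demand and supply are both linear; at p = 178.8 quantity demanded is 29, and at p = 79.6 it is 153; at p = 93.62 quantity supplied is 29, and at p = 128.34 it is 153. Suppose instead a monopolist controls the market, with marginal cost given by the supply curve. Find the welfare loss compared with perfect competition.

1137.79

Demand slope = (79.6 − 178.8)/(153 − 29) = −0.8, so p = 202 − 0.8q.
Supply slope = (128.34 − 93.62)/(153 − 29) = 0.28, so p = 85.5 + 0.28q.
Competitive equilibrium: 202 − 0.8q = 85.5 + 0.28q → q* = 107.8704, p* = 115.7037.
Marginal revenue: MR = 202 − 1.6q. Set MR = MC: 202 − 1.6q = 85.5 + 0.28q → q_m = 61.9681.
Price p_m = 202 − 0.8·61.9681 = 152.4255; MC(q_m) = 85.5 + 0.28·61.9681 = 102.8511.
Competitive q* = 107.8704, so Δq = 45.9023; wedge = 152.4255 − 102.8511 = 49.5744.
Welfare loss = ½ × 45.9023 × 49.5744 = 1137.79.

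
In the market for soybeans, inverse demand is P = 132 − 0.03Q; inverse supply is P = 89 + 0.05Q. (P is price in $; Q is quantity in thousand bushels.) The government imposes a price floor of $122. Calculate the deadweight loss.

Competitive equilibrium: 132 − 0.03Q = 89 + 0.05Q → Q* = 537.5, P* = 115.875.
At the floor P = 122, quantity demanded = (132 − 122)/0.03 = 333.3333.
Sellers' marginal cost at Q' = 333.3333: 89 + 0.05·333.3333 = 105.6667.
ΔQ = 537.5 − 333.3333 = 204.1667; wedge = 122 − 105.6667 = 16.3333.
Deadweight loss = ½ × 204.1667 × 16.3333 = $1667.36 thousand.

$1667.36 thousand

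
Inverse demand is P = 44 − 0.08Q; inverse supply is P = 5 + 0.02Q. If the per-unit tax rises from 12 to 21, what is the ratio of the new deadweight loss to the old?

3.0625

Competitive equilibrium: 44 − 0.08Q = 5 + 0.02Q → Q* = 390, P* = 12.8.
For a per-unit tax t: ΔQ = t/0.1, so DWL = ½·t·(t/0.1) = t²/0.2.
At t = 12: DWL = 720. At t = 21: DWL = 2205.
Ratio = (21/12)² = 3.0625.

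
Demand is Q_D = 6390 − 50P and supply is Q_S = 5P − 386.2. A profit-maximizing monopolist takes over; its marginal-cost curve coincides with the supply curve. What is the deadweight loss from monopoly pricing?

In inverse form: demand P = 127.8 − 0.02Q, supply P = 77.24 + 0.2Q.
Competitive equilibrium: 127.8 − 0.02Q = 77.24 + 0.2Q → Q* = 229.8182, P* = 123.2036.
Marginal revenue: MR = 127.8 − 0.04Q. Set MR = MC: 127.8 − 0.04Q = 77.24 + 0.2Q → Q_m = 210.6667.
Price P_m = 127.8 − 0.02·210.6667 = 123.5867; MC(Q_m) = 77.24 + 0.2·210.6667 = 119.3733.
Competitive Q* = 229.8182, so ΔQ = 19.1515; wedge = 123.5867 − 119.3733 = 4.2134.
DWL = ½ × 19.1515 × 4.2134 = 40.35.

40.35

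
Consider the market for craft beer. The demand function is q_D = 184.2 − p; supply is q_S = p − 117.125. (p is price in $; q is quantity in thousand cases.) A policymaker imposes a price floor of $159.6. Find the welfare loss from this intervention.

In inverse form: demand p = 184.2 − q, supply p = 117.125 + q.
Competitive equilibrium: 184.2 − q = 117.125 + q → q* = 33.5375, p* = 150.6625.
At the floor p = 159.6, quantity demanded = (184.2 − 159.6)/1 = 24.6.
Sellers' marginal cost at q' = 24.6: 117.125 + 1·24.6 = 141.725.
Δq = 33.5375 − 24.6 = 8.9375; wedge = 159.6 − 141.725 = 17.875.
The triangle = ½ × 8.9375 × 17.875 = $79.88 thousand.

$79.88 thousand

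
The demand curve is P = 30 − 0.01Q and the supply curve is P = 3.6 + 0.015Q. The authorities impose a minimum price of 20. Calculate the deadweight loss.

39.20

Competitive equilibrium: 30 − 0.01Q = 3.6 + 0.015Q → Q* = 1056, P* = 19.44.
At the floor P = 20, quantity demanded = (30 − 20)/0.01 = 1000.
Sellers' marginal cost at Q' = 1000: 3.6 + 0.015·1000 = 18.6.
ΔQ = 1056 − 1000 = 56; wedge = 20 − 18.6 = 1.4.
Welfare loss = ½ × 56 × 1.4 = 39.20.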